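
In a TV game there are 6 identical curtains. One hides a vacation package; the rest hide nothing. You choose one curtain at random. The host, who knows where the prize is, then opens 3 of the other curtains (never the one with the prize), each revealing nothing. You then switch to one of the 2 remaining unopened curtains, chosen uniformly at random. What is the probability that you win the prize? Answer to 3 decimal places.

0.417

Your original curtain holds the prize with probability 1/6, so the other 5 collectively hold it with probability 5/6.
The host can always find 3 empty curtains to open, so the reveals don't change that 5/6; it is now spread over the 2 remaining unopened curtains.
P(win by switching) = (5/6) · (1/2) = 5/12 ≈ 0.417.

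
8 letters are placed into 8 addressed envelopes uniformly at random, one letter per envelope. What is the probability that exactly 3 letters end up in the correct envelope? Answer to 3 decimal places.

Choose which 3 of the 8 are fixed: C(8,3) = 56 ways.
The remaining 5 must have no fixed point: D(5) = 44.
P = 56·44/40320 = 11/180 ≈ 0.061.

0.061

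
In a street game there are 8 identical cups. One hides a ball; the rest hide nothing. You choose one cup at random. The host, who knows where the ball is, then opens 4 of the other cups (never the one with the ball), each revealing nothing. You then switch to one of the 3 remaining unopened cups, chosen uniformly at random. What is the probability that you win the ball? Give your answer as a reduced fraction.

7/24

Your original cup holds the ball with probability 1/8, so the other 7 collectively hold it with probability 7/8.
The host can always find 4 empty cups to open, so the reveals don't change that 7/8; it is now spread over the 3 remaining unopened cups.
P(win by switching) = (7/8) · (1/3) = 7/24.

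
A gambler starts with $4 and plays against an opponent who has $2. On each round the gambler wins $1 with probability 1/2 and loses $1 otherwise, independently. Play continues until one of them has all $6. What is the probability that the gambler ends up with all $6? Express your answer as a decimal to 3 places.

0.667

With a fair step, P(i) = ½P(i−1) + ½P(i+1) with P(0)=0, P(6)=1 has the linear solution P(i) = i/6.
P(4) = 4/6 = 2/3 ≈ 0.667.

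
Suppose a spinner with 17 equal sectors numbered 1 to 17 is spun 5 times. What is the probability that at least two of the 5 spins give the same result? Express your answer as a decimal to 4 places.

P(all 5 different) = 17/17 · 16/17 · ··· · 13/17 ≈ 0.5230.
P(at least two equal) = 1 − 0.5230 = 0.4770.

0.4770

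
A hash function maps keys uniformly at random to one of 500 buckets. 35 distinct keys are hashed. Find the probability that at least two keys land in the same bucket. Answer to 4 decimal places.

It's easier to compute the probability that all 35 are distinct.
P(all distinct) = 500/500 · 499/500 · ··· · 466/500 ≈ 0.2957.
So the probability of at least one match is 1 − 0.2957 = 0.7043.

0.7043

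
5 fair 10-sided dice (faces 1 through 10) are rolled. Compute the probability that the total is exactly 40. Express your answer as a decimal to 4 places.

There are 10^5 = 100000 equally likely outcomes.
The number of ordered 5-tuples from {1,…,10} summing to 40 is 996.
P(sum = 40) = 996/100000 = 249/25000 ≈ 0.0100.

0.0100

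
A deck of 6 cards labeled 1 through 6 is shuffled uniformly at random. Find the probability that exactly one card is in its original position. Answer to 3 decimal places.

Choose which one is fixed: C(6,1) = 6 ways.
The remaining 5 must have no fixed point: D(5) = 44.
P = 6·44/720 = 11/30 ≈ 0.367.

0.367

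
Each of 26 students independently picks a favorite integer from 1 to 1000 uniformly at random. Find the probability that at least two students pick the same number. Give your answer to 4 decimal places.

It's easier to compute the probability that all 26 are distinct.
P(all distinct) = 1000/1000 · 999/1000 · ··· · 975/1000 ≈ 0.7205.
So the probability of at least one match is 1 − 0.7205 = 0.2795.

0.2795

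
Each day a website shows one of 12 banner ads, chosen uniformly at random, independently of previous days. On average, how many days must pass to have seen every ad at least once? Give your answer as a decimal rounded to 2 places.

37.24

After i distinct types are collected, each trial gives a new one with probability (12−i)/12, so the expected wait for the next new type is 12/(12−i).
E = 12/12 + 12/11 + 12/10 + 12/9 + 12/8 + 12/7 + 12/6 + 12/5 + 12/4 + 12/3 + 12/2 + 12/1 = 86021/2310 ≈ 37.24.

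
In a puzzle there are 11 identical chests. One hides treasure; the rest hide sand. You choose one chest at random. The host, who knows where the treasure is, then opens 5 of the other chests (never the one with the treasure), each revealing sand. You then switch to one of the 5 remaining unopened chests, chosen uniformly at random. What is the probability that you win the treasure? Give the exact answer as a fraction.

2/11

Your original chest holds the treasure with probability 1/11, so the other 10 collectively hold it with probability 10/11.
The host can always find 5 empty chests to open, so the reveals don't change that 10/11; it is now spread over the 5 remaining unopened chests.
P(win by switching) = (10/11) · (1/5) = 2/11.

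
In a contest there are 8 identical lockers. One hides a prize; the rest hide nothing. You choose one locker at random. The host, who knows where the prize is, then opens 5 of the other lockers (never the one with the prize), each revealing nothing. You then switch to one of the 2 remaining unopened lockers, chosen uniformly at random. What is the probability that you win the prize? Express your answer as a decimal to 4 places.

Your original locker holds the prize with probability 1/8, so the other 7 collectively hold it with probability 7/8.
The host can always find 5 empty lockers to open, so the reveals don't change that 7/8; it is now spread over the 2 remaining unopened lockers.
P(win by switching) = (7/8) · (1/2) = 7/16 ≈ 0.4375.

0.4375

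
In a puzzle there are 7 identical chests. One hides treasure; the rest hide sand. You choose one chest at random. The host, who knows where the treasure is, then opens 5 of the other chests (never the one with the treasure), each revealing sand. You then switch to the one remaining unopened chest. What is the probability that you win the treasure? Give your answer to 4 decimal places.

Your original chest holds the treasure with probability 1/7, so the other 6 collectively hold it with probability 6/7.
The host can always find 5 empty chests to open, so the reveals don't change that 6/7; it is now spread over the 1 remaining unopened chest.
P(win by switching) = (6/7) · (1/1) = 6/7 ≈ 0.8571.

0.8571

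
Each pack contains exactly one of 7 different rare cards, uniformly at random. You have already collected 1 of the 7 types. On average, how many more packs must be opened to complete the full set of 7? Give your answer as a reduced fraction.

343/20

Starting from 1 distinct type, each trial gives a new one with probability (7−i)/7 when i types are held, so the wait for the next new type is 7/(7−i).
E = 7/6 + 7/5 + 7/4 + 7/3 + 7/2 + 7/1 = 343/20.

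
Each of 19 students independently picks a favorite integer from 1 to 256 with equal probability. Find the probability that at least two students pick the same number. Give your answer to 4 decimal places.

It's easier to compute the probability that all 19 are distinct.
P(all distinct) = 256/256 · 255/256 · ··· · 238/256 ≈ 0.5043.
So the probability of at least one match is 1 − 0.5043 = 0.4957.

0.4957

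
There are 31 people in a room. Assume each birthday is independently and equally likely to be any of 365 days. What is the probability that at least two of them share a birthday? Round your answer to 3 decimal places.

0.730

It's easier to compute the probability that all 31 are distinct.
P(all distinct) = 365/365 · 364/365 · ··· · 335/365 ≈ 0.270.
So the probability of at least one match is 1 − 0.270 = 0.730.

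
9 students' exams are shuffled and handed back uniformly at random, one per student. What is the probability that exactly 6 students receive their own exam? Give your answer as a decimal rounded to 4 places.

Choose which 6 of the 9 are fixed: C(9,6) = 84 ways.
The remaining 3 must have no fixed point: D(3) = 2.
P = 84·2/362880 = 1/2160 ≈ 0.0005.

0.0005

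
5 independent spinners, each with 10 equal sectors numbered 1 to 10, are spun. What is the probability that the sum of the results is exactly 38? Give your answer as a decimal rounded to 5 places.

There are 10^5 = 100000 equally likely outcomes.
The number of ordered 5-tuples from {1,…,10} summing to 38 is 1745.
P(sum = 38) = 1745/100000 = 349/20000 ≈ 0.01745.

0.01745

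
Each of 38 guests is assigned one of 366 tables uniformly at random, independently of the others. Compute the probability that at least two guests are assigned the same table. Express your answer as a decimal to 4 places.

0.8633

It's easier to compute the probability that all 38 are distinct.
P(all distinct) = 366/366 · 365/366 · ··· · 329/366 ≈ 0.1367.
So the probability of at least one match is 1 − 0.1367 = 0.8633.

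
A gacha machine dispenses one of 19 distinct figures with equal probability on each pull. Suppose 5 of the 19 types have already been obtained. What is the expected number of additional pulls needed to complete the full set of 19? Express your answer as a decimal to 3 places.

61.780

Starting from 5 distinct types, each trial gives a new one with probability (19−i)/19 when i types are held, so the wait for the next new type is 19/(19−i).
E = 19/14 + 19/13 + 19/12 + 19/11 + 19/10 + 19/9 + 19/8 + 19/7 + 19/6 + 19/5 + 19/4 + 19/3 + 19/2 + 19/1 = 22262927/360360 ≈ 61.780.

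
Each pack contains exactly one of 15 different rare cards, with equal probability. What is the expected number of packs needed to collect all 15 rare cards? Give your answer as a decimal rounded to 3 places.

After i distinct types are collected, each trial gives a new one with probability (15−i)/15, so the expected wait for the next new type is 15/(15−i).
E = 15/15 + 15/14 + 15/13 + 15/12 + 15/11 + 15/10 + 15/9 + 15/8 + 15/7 + 15/6 + 15/5 + 15/4 + 15/3 + 15/2 + 15/1 = 1195757/24024 ≈ 49.773.

49.773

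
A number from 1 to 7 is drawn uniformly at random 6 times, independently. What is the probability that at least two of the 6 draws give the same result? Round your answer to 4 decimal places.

0.9572

P(all 6 different) = 7/7 · 6/7 · ··· · 2/7 ≈ 0.0428.
P(at least two equal) = 1 − 0.0428 = 0.9572.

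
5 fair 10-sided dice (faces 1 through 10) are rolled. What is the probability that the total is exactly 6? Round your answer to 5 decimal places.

0.00005

There are 10^5 = 100000 equally likely outcomes.
The number of ordered 5-tuples from {1,…,10} summing to 6 is 5.
P(sum = 6) = 5/100000 = 1/20000 ≈ 0.00005.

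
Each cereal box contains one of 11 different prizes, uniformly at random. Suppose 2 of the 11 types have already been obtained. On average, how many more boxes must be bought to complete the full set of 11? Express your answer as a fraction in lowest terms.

78419/2520

Starting from 2 distinct types, each trial gives a new one with probability (11−i)/11 when i types are held, so the wait for the next new type is 11/(11−i).
E = 11/9 + 11/8 + 11/7 + 11/6 + 11/5 + 11/4 + 11/3 + 11/2 + 11/1 = 78419/2520.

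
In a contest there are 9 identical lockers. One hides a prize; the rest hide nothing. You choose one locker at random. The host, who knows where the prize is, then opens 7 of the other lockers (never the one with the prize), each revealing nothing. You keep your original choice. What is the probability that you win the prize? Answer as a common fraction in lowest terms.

1/9

The host can always open 7 empty lockers regardless of your choice, so the reveals give no information about your original locker.
P(win by staying) = 1/9.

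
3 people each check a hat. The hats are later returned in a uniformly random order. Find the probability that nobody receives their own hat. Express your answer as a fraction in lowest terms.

This is the derangement probability: permutations of 3 with no fixed point.
D(3) = 3! · (1 − 1/1! + 1/2! − ··· + (−1)^3/3!) = 2.
P = 2/6 = 1/3.

1/3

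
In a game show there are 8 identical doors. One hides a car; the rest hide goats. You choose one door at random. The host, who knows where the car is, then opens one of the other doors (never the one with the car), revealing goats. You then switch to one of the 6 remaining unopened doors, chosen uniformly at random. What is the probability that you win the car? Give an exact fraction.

7/48

Your original door holds the car with probability 1/8, so the other 7 collectively hold it with probability 7/8.
The host can always find an empty door to open, so this doesn't change that 7/8; it is now spread over the 6 remaining unopened doors.
P(win by switching) = (7/8) · (1/6) = 7/48.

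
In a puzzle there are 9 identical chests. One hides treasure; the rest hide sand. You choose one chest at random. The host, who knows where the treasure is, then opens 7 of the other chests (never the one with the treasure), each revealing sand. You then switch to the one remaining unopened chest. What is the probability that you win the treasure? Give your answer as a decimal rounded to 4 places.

0.8889

Your original chest holds the treasure with probability 1/9, so the other 8 collectively hold it with probability 8/9.
The host can always find 7 empty chests to open, so the reveals don't change that 8/9; it is now spread over the 1 remaining unopened chest.
P(win by switching) = (8/9) · (1/1) = 8/9 ≈ 0.8889.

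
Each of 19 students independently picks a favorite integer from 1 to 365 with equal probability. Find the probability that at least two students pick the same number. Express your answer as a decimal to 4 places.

0.3791

It's easier to compute the probability that all 19 are distinct.
P(all distinct) = 365/365 · 364/365 · ··· · 347/365 ≈ 0.6209.
So the probability of at least one match is 1 − 0.6209 = 0.3791.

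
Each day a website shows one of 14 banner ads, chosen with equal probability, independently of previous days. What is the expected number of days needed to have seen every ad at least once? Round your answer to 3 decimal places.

45.522

After i distinct types are collected, each trial gives a new one with probability (14−i)/14, so the expected wait for the next new type is 14/(14−i).
E = 14/14 + 14/13 + 14/12 + 14/11 + 14/10 + 14/9 + 14/8 + 14/7 + 14/6 + 14/5 + 14/4 + 14/3 + 14/2 + 14/1 = 1171733/25740 ≈ 45.522.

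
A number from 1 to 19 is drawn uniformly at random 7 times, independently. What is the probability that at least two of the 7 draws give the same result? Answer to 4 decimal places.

0.7159

P(all 7 different) = 19/19 · 18/19 · ··· · 13/19 ≈ 0.2841.
P(at least two equal) = 1 − 0.2841 = 0.7159.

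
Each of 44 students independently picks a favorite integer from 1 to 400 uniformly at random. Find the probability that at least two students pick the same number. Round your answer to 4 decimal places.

0.9142

It's easier to compute the probability that all 44 are distinct.
P(all distinct) = 400/400 · 399/400 · ··· · 357/400 ≈ 0.0858.
So the probability of at least one match is 1 − 0.0858 = 0.9142.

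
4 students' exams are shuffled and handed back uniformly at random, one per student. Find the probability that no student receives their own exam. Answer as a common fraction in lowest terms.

This is the derangement probability: permutations of 4 with no fixed point.
D(4) = 4! · (1 − 1/1! + 1/2! − ··· + (−1)^4/4!) = 9.
P = 9/24 = 3/8.

3/8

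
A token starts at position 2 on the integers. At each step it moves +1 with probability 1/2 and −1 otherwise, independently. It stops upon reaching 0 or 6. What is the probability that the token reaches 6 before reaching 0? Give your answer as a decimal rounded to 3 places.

0.333

With a fair step, P(i) = ½P(i−1) + ½P(i+1) with P(0)=0, P(6)=1 has the linear solution P(i) = i/6.
P(2) = 2/6 = 1/3 ≈ 0.333.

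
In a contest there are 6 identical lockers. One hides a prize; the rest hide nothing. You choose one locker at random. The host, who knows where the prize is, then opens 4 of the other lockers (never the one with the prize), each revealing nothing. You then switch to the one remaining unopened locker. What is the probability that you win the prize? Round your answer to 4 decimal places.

Your original locker holds the prize with probability 1/6, so the other 5 collectively hold it with probability 5/6.
The host can always find 4 empty lockers to open, so the reveals don't change that 5/6; it is now spread over the 1 remaining unopened locker.
P(win by switching) = (5/6) · (1/1) = 5/6 ≈ 0.8333.

0.8333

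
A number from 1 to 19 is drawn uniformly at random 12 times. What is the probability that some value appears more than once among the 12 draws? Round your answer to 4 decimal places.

P(all 12 different) = 19/19 · 18/19 · ··· · 8/19 ≈ 0.0109.
P(at least two equal) = 1 − 0.0109 = 0.9891.

0.9891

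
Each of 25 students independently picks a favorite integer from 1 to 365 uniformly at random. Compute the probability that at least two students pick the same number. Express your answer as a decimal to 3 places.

It's easier to compute the probability that all 25 are distinct.
P(all distinct) = 365/365 · 364/365 · ··· · 341/365 ≈ 0.431.
So the probability of at least one match is 1 − 0.431 = 0.569.

0.569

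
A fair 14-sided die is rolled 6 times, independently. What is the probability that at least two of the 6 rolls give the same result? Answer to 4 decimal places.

0.7128

P(all 6 different) = 14/14 · 13/14 · ··· · 9/14 ≈ 0.2872.
P(at least two equal) = 1 − 0.2872 = 0.7128.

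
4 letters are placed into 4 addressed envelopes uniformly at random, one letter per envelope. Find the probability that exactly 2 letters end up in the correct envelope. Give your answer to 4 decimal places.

Choose which 2 of the 4 are fixed: C(4,2) = 6 ways.
The remaining 2 must have no fixed point: D(2) = 1.
P = 6·1/24 = 1/4 ≈ 0.2500.

0.2500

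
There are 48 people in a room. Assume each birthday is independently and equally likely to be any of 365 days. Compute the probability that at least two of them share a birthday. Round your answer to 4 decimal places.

It's easier to compute the probability that all 48 are distinct.
P(all distinct) = 365/365 · 364/365 · ··· · 318/365 ≈ 0.0394.
So the probability of at least one match is 1 − 0.0394 = 0.9606.

0.9606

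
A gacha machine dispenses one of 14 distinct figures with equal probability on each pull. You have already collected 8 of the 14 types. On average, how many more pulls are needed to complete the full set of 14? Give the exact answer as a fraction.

Starting from 8 distinct types, each trial gives a new one with probability (14−i)/14 when i types are held, so the wait for the next new type is 14/(14−i).
E = 14/6 + 14/5 + 14/4 + 14/3 + 14/2 + 14/1 = 343/10.

343/10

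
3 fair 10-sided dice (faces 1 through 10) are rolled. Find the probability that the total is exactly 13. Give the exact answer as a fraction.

63/1000

There are 10^3 = 1000 equally likely outcomes.
The number of ordered 3-tuples from {1,…,10} summing to 13 is 63.
P(sum = 13) = 63/1000.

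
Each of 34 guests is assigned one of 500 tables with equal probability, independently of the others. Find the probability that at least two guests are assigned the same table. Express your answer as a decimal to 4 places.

0.6827

It's easier to compute the probability that all 34 are distinct.
P(all distinct) = 500/500 · 499/500 · ··· · 467/500 ≈ 0.3173.
So the probability of at least one match is 1 − 0.3173 = 0.6827.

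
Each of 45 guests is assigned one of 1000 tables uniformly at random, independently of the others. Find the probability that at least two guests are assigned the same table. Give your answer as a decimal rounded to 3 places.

0.634

It's easier to compute the probability that all 45 are distinct.
P(all distinct) = 1000/1000 · 999/1000 · ··· · 956/1000 ≈ 0.366.
So the probability of at least one match is 1 − 0.366 = 0.634.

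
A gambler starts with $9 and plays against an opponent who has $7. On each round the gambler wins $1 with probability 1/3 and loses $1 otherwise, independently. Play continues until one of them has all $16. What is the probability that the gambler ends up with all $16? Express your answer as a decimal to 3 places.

0.008

Let r = q/p = (2/3)/(1/3) = 2. The recurrence P(i) = p·P(i+1) + q·P(i−1) with P(0)=0, P(16)=1 gives P(i) = (1 − r^i)/(1 − r^16).
P(9) = (1 − (2)^9) / (1 − (2)^16) = 511/65535 ≈ 0.008.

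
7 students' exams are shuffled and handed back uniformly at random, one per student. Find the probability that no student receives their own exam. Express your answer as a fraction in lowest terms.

103/280

This is the derangement probability: permutations of 7 with no fixed point.
D(7) = 7! · (1 − 1/1! + 1/2! − ··· + (−1)^7/7!) = 1854.
P = 1854/5040 = 103/280.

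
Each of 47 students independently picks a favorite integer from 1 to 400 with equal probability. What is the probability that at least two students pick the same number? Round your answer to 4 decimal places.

It's easier to compute the probability that all 47 are distinct.
P(all distinct) = 400/400 · 399/400 · ··· · 354/400 ≈ 0.0600.
So the probability of at least one match is 1 − 0.0600 = 0.9400.

0.9400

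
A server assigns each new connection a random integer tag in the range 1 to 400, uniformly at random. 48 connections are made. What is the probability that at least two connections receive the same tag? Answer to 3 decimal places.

It's easier to compute the probability that all 48 are distinct.
P(all distinct) = 400/400 · 399/400 · ··· · 353/400 ≈ 0.053.
So the probability of at least one match is 1 − 0.053 = 0.947.

0.947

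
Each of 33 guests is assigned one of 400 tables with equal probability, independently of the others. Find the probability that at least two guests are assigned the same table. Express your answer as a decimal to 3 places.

0.743

It's easier to compute the probability that all 33 are distinct.
P(all distinct) = 400/400 · 399/400 · ··· · 368/400 ≈ 0.257.
So the probability of at least one match is 1 − 0.257 = 0.743.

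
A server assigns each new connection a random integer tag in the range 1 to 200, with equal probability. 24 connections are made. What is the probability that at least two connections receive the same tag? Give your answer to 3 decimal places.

0.762

It's easier to compute the probability that all 24 are distinct.
P(all distinct) = 200/200 · 199/200 · ··· · 177/200 ≈ 0.238.
So the probability of at least one match is 1 − 0.238 = 0.762.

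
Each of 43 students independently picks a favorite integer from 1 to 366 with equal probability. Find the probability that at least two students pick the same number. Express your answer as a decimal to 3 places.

0.923

It's easier to compute the probability that all 43 are distinct.
P(all distinct) = 366/366 · 365/366 · ··· · 324/366 ≈ 0.077.
So the probability of at least one match is 1 − 0.077 = 0.923.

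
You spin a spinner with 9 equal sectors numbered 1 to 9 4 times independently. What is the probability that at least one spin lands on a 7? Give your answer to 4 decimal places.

P(no spin lands on a 7) = (8/9)^4 ≈ 0.6243.
P(at least one) = 1 − 0.6243 = 0.3757.

0.3757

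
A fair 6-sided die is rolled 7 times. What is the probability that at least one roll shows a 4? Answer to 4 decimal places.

P(no roll shows a 4) = (5/6)^7 ≈ 0.2791.
P(at least one) = 1 − 0.2791 = 0.7209.

0.7209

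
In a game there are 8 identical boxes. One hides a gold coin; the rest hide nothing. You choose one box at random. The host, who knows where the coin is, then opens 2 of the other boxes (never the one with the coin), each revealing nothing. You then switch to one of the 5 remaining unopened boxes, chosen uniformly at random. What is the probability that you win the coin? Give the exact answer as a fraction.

Your original box holds the coin with probability 1/8, so the other 7 collectively hold it with probability 7/8.
The host can always find 2 empty boxes to open, so the reveals don't change that 7/8; it is now spread over the 5 remaining unopened boxes.
P(win by switching) = (7/8) · (1/5) = 7/40.

7/40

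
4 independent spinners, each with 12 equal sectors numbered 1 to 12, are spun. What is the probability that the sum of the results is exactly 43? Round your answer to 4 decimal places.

0.0027

There are 12^4 = 20736 equally likely outcomes.
The number of ordered 4-tuples from {1,…,12} summing to 43 is 56.
P(sum = 43) = 56/20736 = 7/2592 ≈ 0.0027.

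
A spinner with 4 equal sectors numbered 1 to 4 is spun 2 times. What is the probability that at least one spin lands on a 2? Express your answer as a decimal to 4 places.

P(no spin lands on a 2) = (3/4)^2 ≈ 0.5625.
P(at least one) = 1 − 0.5625 = 0.4375.

0.4375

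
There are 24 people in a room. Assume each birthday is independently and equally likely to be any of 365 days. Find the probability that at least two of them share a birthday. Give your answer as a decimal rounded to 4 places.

It's easier to compute the probability that all 24 are distinct.
P(all distinct) = 365/365 · 364/365 · ··· · 342/365 ≈ 0.4617.
So the probability of at least one match is 1 − 0.4617 = 0.5383.

0.5383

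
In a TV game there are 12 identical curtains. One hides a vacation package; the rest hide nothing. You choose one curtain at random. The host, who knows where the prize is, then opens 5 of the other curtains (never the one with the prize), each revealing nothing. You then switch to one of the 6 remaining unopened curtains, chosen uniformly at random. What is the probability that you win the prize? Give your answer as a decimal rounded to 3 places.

0.153

Your original curtain holds the prize with probability 1/12, so the other 11 collectively hold it with probability 11/12.
The host can always find 5 empty curtains to open, so the reveals don't change that 11/12; it is now spread over the 6 remaining unopened curtains.
P(win by switching) = (11/12) · (1/6) = 11/72 ≈ 0.153.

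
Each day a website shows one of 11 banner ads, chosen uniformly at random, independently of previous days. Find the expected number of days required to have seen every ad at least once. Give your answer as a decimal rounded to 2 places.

After i distinct types are collected, each trial gives a new one with probability (11−i)/11, so the expected wait for the next new type is 11/(11−i).
E = 11/11 + 11/10 + 11/9 + 11/8 + 11/7 + 11/6 + 11/5 + 11/4 + 11/3 + 11/2 + 11/1 = 83711/2520 ≈ 33.22.

33.22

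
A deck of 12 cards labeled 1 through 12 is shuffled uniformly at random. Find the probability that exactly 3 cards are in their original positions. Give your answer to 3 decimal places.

0.061

Choose which 3 of the 12 are fixed: C(12,3) = 220 ways.
The remaining 9 must have no fixed point: D(9) = 133496.
P = 220·133496/479001600 = 16687/272160 ≈ 0.061.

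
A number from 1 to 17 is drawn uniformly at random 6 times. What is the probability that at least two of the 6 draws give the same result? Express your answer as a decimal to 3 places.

0.631

P(all 6 different) = 17/17 · 16/17 · ··· · 12/17 ≈ 0.369.
P(at least two equal) = 1 − 0.369 = 0.631.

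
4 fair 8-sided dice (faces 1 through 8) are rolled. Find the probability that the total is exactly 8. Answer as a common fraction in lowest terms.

35/4096

There are 8^4 = 4096 equally likely outcomes.
The number of ordered 4-tuples from {1,…,8} summing to 8 is 35.
P(sum = 8) = 35/4096.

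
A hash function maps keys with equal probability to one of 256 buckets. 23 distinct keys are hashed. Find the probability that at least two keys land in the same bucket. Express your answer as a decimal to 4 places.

It's easier to compute the probability that all 23 are distinct.
P(all distinct) = 256/256 · 255/256 · ··· · 234/256 ≈ 0.3611.
So the probability of at least one match is 1 − 0.3611 = 0.6389.

0.6389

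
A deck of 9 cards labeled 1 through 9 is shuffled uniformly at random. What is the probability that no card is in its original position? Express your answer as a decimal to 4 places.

This is the derangement probability: permutations of 9 with no fixed point.
D(9) = 9! · (1 − 1/1! + 1/2! − ··· + (−1)^9/9!) = 133496.
P = 133496/362880 = 16687/45360 ≈ 0.3679.

0.3679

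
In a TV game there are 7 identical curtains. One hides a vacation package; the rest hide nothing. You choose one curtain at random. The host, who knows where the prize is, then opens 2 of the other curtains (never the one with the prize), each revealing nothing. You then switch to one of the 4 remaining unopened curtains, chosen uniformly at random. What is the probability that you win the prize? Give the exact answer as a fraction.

Your original curtain holds the prize with probability 1/7, so the other 6 collectively hold it with probability 6/7.
The host can always find 2 empty curtains to open, so the reveals don't change that 6/7; it is now spread over the 4 remaining unopened curtains.
P(win by switching) = (6/7) · (1/4) = 3/14.

3/14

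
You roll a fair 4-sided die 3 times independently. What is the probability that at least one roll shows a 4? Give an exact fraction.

P(no roll shows a 4) = (3/4)^3 = 27/64.
P(at least one) = 1 − 27/64 = 37/64.

37/64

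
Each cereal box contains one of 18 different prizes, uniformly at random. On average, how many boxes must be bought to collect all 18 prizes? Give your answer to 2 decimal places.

After i distinct types are collected, each trial gives a new one with probability (18−i)/18, so the expected wait for the next new type is 18/(18−i).
E = 18/18 + 18/17 + 18/16 + 18/15 + 18/14 + 18/13 + 18/12 + 18/11 + 18/10 + 18/9 + 18/8 + 18/7 + 18/6 + 18/5 + 18/4 + 18/3 + 18/2 + 18/1 = 42822903/680680 ≈ 62.91.

62.91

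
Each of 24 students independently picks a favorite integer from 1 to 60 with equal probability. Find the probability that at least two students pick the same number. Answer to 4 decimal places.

0.9953

It's easier to compute the probability that all 24 are distinct.
P(all distinct) = 60/60 · 59/60 · ··· · 37/60 ≈ 0.0047.
So the probability of at least one match is 1 − 0.0047 = 0.9953.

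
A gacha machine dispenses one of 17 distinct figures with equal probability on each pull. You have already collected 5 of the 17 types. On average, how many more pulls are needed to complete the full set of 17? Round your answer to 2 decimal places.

52.75

Starting from 5 distinct types, each trial gives a new one with probability (17−i)/17 when i types are held, so the wait for the next new type is 17/(17−i).
E = 17/12 + 17/11 + 17/10 + 17/9 + 17/8 + 17/7 + 17/6 + 17/5 + 17/4 + 17/3 + 17/2 + 17/1 = 1462357/27720 ≈ 52.75.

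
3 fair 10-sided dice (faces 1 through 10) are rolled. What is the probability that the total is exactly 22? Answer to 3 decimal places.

There are 10^3 = 1000 equally likely outcomes.
The number of ordered 3-tuples from {1,…,10} summing to 22 is 45.
P(sum = 22) = 45/1000 = 9/200 ≈ 0.045.

0.045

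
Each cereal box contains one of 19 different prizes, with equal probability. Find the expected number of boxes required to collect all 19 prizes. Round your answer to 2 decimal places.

67.41

After i distinct types are collected, each trial gives a new one with probability (19−i)/19, so the expected wait for the next new type is 19/(19−i).
E = 19/19 + 19/18 + 19/17 + 19/16 + 19/15 + 19/14 + 19/13 + 19/12 + 19/11 + 19/10 + 19/9 + 19/8 + 19/7 + 19/6 + 19/5 + 19/4 + 19/3 + 19/2 + 19/1 = 275295799/4084080 ≈ 67.41.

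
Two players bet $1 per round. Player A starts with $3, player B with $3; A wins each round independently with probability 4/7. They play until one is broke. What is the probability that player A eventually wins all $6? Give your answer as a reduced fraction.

64/91

Let r = q/p = (3/7)/(4/7) = 3/4. The recurrence P(i) = p·P(i+1) + q·P(i−1) with P(0)=0, P(6)=1 gives P(i) = (1 − r^i)/(1 − r^6).
P(3) = (1 − (3/4)^3) / (1 − (3/4)^6) = 64/91.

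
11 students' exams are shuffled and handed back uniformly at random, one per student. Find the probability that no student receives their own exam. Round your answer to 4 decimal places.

0.3679

This is the derangement probability: permutations of 11 with no fixed point.
D(11) = 11! · (1 − 1/1! + 1/2! − ··· + (−1)^11/11!) = 14684570.
P = 14684570/39916800 = 1468457/3991680 ≈ 0.3679.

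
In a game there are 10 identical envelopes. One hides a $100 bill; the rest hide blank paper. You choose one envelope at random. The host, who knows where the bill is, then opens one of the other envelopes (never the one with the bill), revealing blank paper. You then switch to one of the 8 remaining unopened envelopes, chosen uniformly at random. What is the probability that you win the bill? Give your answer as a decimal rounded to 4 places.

0.1125

Your original envelope holds the bill with probability 1/10, so the other 9 collectively hold it with probability 9/10.
The host can always find an empty envelope to open, so this doesn't change that 9/10; it is now spread over the 8 remaining unopened envelopes.
P(win by switching) = (9/10) · (1/8) = 9/80 ≈ 0.1125.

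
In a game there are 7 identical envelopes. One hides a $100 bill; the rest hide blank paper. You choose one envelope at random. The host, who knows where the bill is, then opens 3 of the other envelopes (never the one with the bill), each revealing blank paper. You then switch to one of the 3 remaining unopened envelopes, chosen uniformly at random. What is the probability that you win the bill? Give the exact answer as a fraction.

Your original envelope holds the bill with probability 1/7, so the other 6 collectively hold it with probability 6/7.
The host can always find 3 empty envelopes to open, so the reveals don't change that 6/7; it is now spread over the 3 remaining unopened envelopes.
P(win by switching) = (6/7) · (1/3) = 2/7.

2/7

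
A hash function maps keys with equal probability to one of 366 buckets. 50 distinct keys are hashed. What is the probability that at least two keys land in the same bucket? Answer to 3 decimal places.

0.970

It's easier to compute the probability that all 50 are distinct.
P(all distinct) = 366/366 · 365/366 · ··· · 317/366 ≈ 0.030.
So the probability of at least one match is 1 − 0.030 = 0.970.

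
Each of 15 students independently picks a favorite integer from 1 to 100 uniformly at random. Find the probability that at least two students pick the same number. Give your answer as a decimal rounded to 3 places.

It's easier to compute the probability that all 15 are distinct.
P(all distinct) = 100/100 · 99/100 · ··· · 86/100 ≈ 0.331.
So the probability of at least one match is 1 − 0.331 = 0.669.

0.669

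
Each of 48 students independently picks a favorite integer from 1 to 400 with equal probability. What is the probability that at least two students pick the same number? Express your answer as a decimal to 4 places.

0.9471

It's easier to compute the probability that all 48 are distinct.
P(all distinct) = 400/400 · 399/400 · ··· · 353/400 ≈ 0.0529.
So the probability of at least one match is 1 − 0.0529 = 0.9471.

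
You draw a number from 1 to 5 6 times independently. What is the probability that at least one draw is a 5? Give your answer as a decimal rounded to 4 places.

0.7379

P(no draw is a 5) = (4/5)^6 ≈ 0.2621.
P(at least one) = 1 − 0.2621 = 0.7379.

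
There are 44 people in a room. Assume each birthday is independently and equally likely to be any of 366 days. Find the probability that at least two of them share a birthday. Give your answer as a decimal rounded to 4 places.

0.9324

It's easier to compute the probability that all 44 are distinct.
P(all distinct) = 366/366 · 365/366 · ··· · 323/366 ≈ 0.0676.
So the probability of at least one match is 1 − 0.0676 = 0.9324.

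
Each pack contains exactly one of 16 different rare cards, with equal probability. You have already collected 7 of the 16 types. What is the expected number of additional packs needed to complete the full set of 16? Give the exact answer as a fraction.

Starting from 7 distinct types, each trial gives a new one with probability (16−i)/16 when i types are held, so the wait for the next new type is 16/(16−i).
E = 16/9 + 16/8 + 16/7 + 16/6 + 16/5 + 16/4 + 16/3 + 16/2 + 16/1 = 14258/315.

14258/315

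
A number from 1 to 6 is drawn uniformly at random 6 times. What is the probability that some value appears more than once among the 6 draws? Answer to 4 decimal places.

P(all 6 different) = 6/6 · 5/6 · ··· · 1/6 ≈ 0.0154.
P(at least two equal) = 1 − 0.0154 = 0.9846.

0.9846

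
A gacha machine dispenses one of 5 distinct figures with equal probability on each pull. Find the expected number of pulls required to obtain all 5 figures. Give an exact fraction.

After i distinct types are collected, each trial gives a new one with probability (5−i)/5, so the expected wait for the next new type is 5/(5−i).
E = 5/5 + 5/4 + 5/3 + 5/2 + 5/1 = 137/12.

137/12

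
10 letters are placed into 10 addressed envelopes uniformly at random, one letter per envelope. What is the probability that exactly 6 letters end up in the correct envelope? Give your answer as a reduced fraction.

1/1920

Choose which 6 of the 10 are fixed: C(10,6) = 210 ways.
The remaining 4 must have no fixed point: D(4) = 9.
P = 210·9/3628800 = 1/1920.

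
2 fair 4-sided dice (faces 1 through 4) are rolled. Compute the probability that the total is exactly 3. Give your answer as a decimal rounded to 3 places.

0.125

There are 4^2 = 16 equally likely outcomes.
The number of ordered 2-tuples from {1,…,4} summing to 3 is 2.
P(sum = 3) = 2/16 = 1/8 ≈ 0.125.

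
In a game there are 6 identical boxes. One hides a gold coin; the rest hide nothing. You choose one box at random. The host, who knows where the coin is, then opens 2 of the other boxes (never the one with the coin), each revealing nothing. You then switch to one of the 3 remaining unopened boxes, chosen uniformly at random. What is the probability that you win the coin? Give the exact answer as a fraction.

Your original box holds the coin with probability 1/6, so the other 5 collectively hold it with probability 5/6.
The host can always find 2 empty boxes to open, so the reveals don't change that 5/6; it is now spread over the 3 remaining unopened boxes.
P(win by switching) = (5/6) · (1/3) = 5/18.

5/18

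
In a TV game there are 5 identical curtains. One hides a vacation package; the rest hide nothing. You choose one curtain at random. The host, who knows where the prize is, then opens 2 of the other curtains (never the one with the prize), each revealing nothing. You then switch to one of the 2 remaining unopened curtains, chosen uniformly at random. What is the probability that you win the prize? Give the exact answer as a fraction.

Your original curtain holds the prize with probability 1/5, so the other 4 collectively hold it with probability 4/5.
The host can always find 2 empty curtains to open, so the reveals don't change that 4/5; it is now spread over the 2 remaining unopened curtains.
P(win by switching) = (4/5) · (1/2) = 2/5.

2/5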